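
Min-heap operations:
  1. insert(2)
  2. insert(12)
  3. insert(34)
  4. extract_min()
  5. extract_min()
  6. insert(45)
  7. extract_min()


insert(2) -> [2]
insert(12) -> [2, 12]
insert(34) -> [2, 12, 34]
extract_min()->2, [12, 34]
extract_min()->12, [34]
insert(45) -> [34, 45]
extract_min()->34, [45]

Final heap: [45]


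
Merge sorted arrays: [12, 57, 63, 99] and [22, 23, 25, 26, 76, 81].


Take 12 from A
Take 22 from B
Take 23 from B
Take 25 from B
Take 26 from B
Take 57 from A
Take 63 from A
Take 76 from B
Take 81 from B

Merged: [12, 22, 23, 25, 26, 57, 63, 76, 81, 99]


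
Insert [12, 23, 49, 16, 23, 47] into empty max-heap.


Insert 12: [12]
Insert 23: [23, 12]
Insert 49: [49, 12, 23]
Insert 16: [49, 16, 23, 12]
Insert 23: [49, 23, 23, 12, 16]
Insert 47: [49, 23, 47, 12, 16, 23]

Final heap: [49, 23, 47, 12, 16, 23]


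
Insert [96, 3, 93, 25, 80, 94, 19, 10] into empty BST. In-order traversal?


Insert 96: root
Insert 3: L from 96
Insert 93: L from 96 -> R from 3
Insert 25: L from 96 -> R from 3 -> L from 93
Insert 80: L from 96 -> R from 3 -> L from 93 -> R from 25
Insert 94: L from 96 -> R from 3 -> R from 93
Insert 19: L from 96 -> R from 3 -> L from 93 -> L from 25
Insert 10: L from 96 -> R from 3 -> L from 93 -> L from 25 -> L from 19

In-order: [3, 10, 19, 25, 80, 93, 94, 96]


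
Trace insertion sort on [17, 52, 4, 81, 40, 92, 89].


Initial: [17, 52, 4, 81, 40, 92, 89]
Insert 52: [17, 52, 4, 81, 40, 92, 89]
Insert 4: [4, 17, 52, 81, 40, 92, 89]
Insert 81: [4, 17, 52, 81, 40, 92, 89]
Insert 40: [4, 17, 40, 52, 81, 92, 89]
Insert 92: [4, 17, 40, 52, 81, 92, 89]
Insert 89: [4, 17, 40, 52, 81, 89, 92]

Sorted: [4, 17, 40, 52, 81, 89, 92]


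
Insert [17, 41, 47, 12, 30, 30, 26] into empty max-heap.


Insert 17: [17]
Insert 41: [41, 17]
Insert 47: [47, 17, 41]
Insert 12: [47, 17, 41, 12]
Insert 30: [47, 30, 41, 12, 17]
Insert 30: [47, 30, 41, 12, 17, 30]
Insert 26: [47, 30, 41, 12, 17, 30, 26]

Final heap: [47, 30, 41, 12, 17, 30, 26]


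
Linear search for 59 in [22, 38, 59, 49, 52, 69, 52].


i=0: 22!=59
i=1: 38!=59
i=2: 59==59 found!

Found at 2, 3 comps


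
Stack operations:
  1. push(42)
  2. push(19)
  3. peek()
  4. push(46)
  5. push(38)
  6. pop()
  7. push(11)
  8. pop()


push(42) -> [42]
push(19) -> [42, 19]
peek()->19
push(46) -> [42, 19, 46]
push(38) -> [42, 19, 46, 38]
pop()->38, [42, 19, 46]
push(11) -> [42, 19, 46, 11]
pop()->11, [42, 19, 46]

Final stack: [42, 19, 46]


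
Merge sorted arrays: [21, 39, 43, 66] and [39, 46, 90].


Take 21 from A
Take 39 from A
Take 39 from B
Take 43 from A
Take 46 from B
Take 66 from A

Merged: [21, 39, 39, 43, 46, 66, 90]


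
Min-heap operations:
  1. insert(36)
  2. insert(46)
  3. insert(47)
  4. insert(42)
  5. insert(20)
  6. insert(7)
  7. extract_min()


insert(36) -> [36]
insert(46) -> [36, 46]
insert(47) -> [36, 46, 47]
insert(42) -> [36, 42, 47, 46]
insert(20) -> [20, 36, 47, 46, 42]
insert(7) -> [7, 36, 20, 46, 42, 47]
extract_min()->7, [20, 36, 47, 46, 42]

Final heap: [20, 36, 47, 46, 42]


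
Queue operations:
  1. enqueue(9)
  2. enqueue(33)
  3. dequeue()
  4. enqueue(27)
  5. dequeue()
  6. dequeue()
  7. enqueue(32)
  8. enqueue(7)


enqueue(9) -> [9]
enqueue(33) -> [9, 33]
dequeue()->9, [33]
enqueue(27) -> [33, 27]
dequeue()->33, [27]
dequeue()->27, []
enqueue(32) -> [32]
enqueue(7) -> [32, 7]

Final queue: [32, 7]


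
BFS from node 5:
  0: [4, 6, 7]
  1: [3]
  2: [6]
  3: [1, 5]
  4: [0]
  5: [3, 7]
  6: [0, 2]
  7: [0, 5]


Visit 5, enqueue [3, 7]
Visit 3, enqueue [1]
Visit 7, enqueue [0]
Visit 1, enqueue []
Visit 0, enqueue [4, 6]
Visit 4, enqueue []
Visit 6, enqueue [2]
Visit 2, enqueue []

BFS order: [5, 3, 7, 1, 0, 4, 6, 2]


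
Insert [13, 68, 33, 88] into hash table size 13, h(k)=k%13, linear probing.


Insert 13: h=0 -> slot 0
Insert 68: h=3 -> slot 3
Insert 33: h=7 -> slot 7
Insert 88: h=10 -> slot 10

Table: [13, None, None, 68, None, None, None, 33, None, None, 88, None, None]


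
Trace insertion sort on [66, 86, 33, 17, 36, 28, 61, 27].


Initial: [66, 86, 33, 17, 36, 28, 61, 27]
Insert 86: [66, 86, 33, 17, 36, 28, 61, 27]
Insert 33: [33, 66, 86, 17, 36, 28, 61, 27]
Insert 17: [17, 33, 66, 86, 36, 28, 61, 27]
Insert 36: [17, 33, 36, 66, 86, 28, 61, 27]
Insert 28: [17, 28, 33, 36, 66, 86, 61, 27]
Insert 61: [17, 28, 33, 36, 61, 66, 86, 27]
Insert 27: [17, 27, 28, 33, 36, 61, 66, 86]

Sorted: [17, 27, 28, 33, 36, 61, 66, 86]


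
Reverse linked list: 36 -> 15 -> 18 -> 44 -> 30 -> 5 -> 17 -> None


Step 1: curr=36, set curr.next=prev(None) | reversed so far: 36
Step 2: curr=15, set curr.next=prev(36) | reversed so far: 15 -> 36
Step 3: curr=18, set curr.next=prev(15) | reversed so far: 18 -> 15 -> 36
Step 4: curr=44, set curr.next=prev(18) | reversed so far: 44 -> 18 -> 15 -> 36
Step 5: curr=30, set curr.next=prev(44) | reversed so far: 30 -> 44 -> 18 -> 15 -> 36
Step 6: curr=5, set curr.next=prev(30) | reversed so far: 5 -> 30 -> 44 -> 18 -> 15 -> 36
Step 7: curr=17, set curr.next=prev(5) | reversed so far: 17 -> 5 -> 30 -> 44 -> 18 -> 15 -> 36

17 -> 5 -> 30 -> 44 -> 18 -> 15 -> 36 -> None


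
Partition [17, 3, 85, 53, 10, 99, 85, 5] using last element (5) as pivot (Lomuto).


Pivot: 5
  3 <= 5: swap -> [3, 17, 85, 53, 10, 99, 85, 5]
Place pivot at 1: [3, 5, 85, 53, 10, 99, 85, 17]

Partitioned: [3, 5, 85, 53, 10, 99, 85, 17]


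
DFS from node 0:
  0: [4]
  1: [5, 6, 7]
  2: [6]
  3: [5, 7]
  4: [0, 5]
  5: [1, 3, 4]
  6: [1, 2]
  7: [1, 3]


Visit 0, push [4]
Visit 4, push [5]
Visit 5, push [3, 1]
Visit 1, push [7, 6]
Visit 6, push [2]
Visit 2, push []
Visit 7, push [3]
Visit 3, push []

DFS order: [0, 4, 5, 1, 6, 2, 7, 3]


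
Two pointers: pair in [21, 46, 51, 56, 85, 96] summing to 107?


lo=0(21)+hi=5(96)=117
lo=0(21)+hi=4(85)=106
lo=1(46)+hi=4(85)=131
lo=1(46)+hi=3(56)=102
lo=2(51)+hi=3(56)=107

Yes: 51+56=107


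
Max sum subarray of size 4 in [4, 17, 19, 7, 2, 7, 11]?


[0:4]: 47
[1:5]: 45
[2:6]: 35
[3:7]: 27

Max: 47 at [0:4]


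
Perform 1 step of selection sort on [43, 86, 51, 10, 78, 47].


Initial: [43, 86, 51, 10, 78, 47]
Step 1: min=10 at 3
  Swap: [10, 86, 51, 43, 78, 47]

After 1 step: [10, 86, 51, 43, 78, 47]


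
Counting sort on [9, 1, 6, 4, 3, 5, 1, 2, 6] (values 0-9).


Input: [9, 1, 6, 4, 3, 5, 1, 2, 6]
Counts: [0, 2, 1, 1, 1, 1, 2, 0, 0, 1]

Sorted: [1, 1, 2, 3, 4, 5, 6, 6, 9]


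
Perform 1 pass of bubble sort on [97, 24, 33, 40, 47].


Initial: [97, 24, 33, 40, 47]
Pass 1: [24, 33, 40, 47, 97] (4 swaps)

After 1 pass: [24, 33, 40, 47, 97]


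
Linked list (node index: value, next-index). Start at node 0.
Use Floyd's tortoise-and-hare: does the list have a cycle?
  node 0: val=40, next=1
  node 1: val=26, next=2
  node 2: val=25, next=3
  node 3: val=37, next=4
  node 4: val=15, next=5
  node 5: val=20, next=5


Floyd's tortoise (slow, +1) and hare (fast, +2):
  init: slow=0, fast=0
  step 1: slow=1, fast=2
  step 2: slow=2, fast=4
  step 3: slow=3, fast=5
  step 4: slow=4, fast=5
  step 5: slow=5, fast=5
  slow == fast at node 5: cycle detected

Cycle: yes


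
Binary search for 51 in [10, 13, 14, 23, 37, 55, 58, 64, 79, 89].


Step 1: lo=0, hi=9, mid=4, val=37
Step 2: lo=5, hi=9, mid=7, val=64
Step 3: lo=5, hi=6, mid=5, val=55

Not found


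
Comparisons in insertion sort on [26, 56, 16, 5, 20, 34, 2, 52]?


Algorithm: insertion sort
Input: [26, 56, 16, 5, 20, 34, 2, 52]
Sorted: [2, 5, 16, 20, 26, 34, 52, 56]

19


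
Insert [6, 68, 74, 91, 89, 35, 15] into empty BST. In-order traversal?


Insert 6: root
Insert 68: R from 6
Insert 74: R from 6 -> R from 68
Insert 91: R from 6 -> R from 68 -> R from 74
Insert 89: R from 6 -> R from 68 -> R from 74 -> L from 91
Insert 35: R from 6 -> L from 68
Insert 15: R from 6 -> L from 68 -> L from 35

In-order: [6, 15, 35, 68, 74, 89, 91]


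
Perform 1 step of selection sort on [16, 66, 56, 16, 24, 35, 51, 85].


Initial: [16, 66, 56, 16, 24, 35, 51, 85]
Step 1: min=16 at 0
  Swap: [16, 66, 56, 16, 24, 35, 51, 85]

After 1 step: [16, 66, 56, 16, 24, 35, 51, 85]


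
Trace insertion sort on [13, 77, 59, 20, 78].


Initial: [13, 77, 59, 20, 78]
Insert 77: [13, 77, 59, 20, 78]
Insert 59: [13, 59, 77, 20, 78]
Insert 20: [13, 20, 59, 77, 78]
Insert 78: [13, 20, 59, 77, 78]

Sorted: [13, 20, 59, 77, 78]


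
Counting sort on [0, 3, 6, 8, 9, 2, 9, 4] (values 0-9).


Input: [0, 3, 6, 8, 9, 2, 9, 4]
Counts: [1, 0, 1, 1, 1, 0, 1, 0, 1, 2]

Sorted: [0, 2, 3, 4, 6, 8, 9, 9]


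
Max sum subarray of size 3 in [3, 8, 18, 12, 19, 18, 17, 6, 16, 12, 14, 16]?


[0:3]: 29
[1:4]: 38
[2:5]: 49
[3:6]: 49
[4:7]: 54
[5:8]: 41
[6:9]: 39
[7:10]: 34
[8:11]: 42
[9:12]: 42

Max: 54 at [4:7]


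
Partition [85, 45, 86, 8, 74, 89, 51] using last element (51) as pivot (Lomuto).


Pivot: 51
  45 <= 51: swap -> [45, 85, 86, 8, 74, 89, 51]
  8 <= 51: swap -> [45, 8, 86, 85, 74, 89, 51]
Place pivot at 2: [45, 8, 51, 85, 74, 89, 86]

Partitioned: [45, 8, 51, 85, 74, 89, 86]


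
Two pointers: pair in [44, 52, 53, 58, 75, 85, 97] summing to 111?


lo=0(44)+hi=6(97)=141
lo=0(44)+hi=5(85)=129
lo=0(44)+hi=4(75)=119
lo=0(44)+hi=3(58)=102
lo=1(52)+hi=3(58)=110
lo=2(53)+hi=3(58)=111

Yes: 53+58=111


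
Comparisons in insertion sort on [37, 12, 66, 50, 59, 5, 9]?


Algorithm: insertion sort
Input: [37, 12, 66, 50, 59, 5, 9]
Sorted: [5, 9, 12, 37, 50, 59, 66]

17


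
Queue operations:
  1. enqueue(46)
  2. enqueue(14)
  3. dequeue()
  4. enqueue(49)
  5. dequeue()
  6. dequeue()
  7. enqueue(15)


enqueue(46) -> [46]
enqueue(14) -> [46, 14]
dequeue()->46, [14]
enqueue(49) -> [14, 49]
dequeue()->14, [49]
dequeue()->49, []
enqueue(15) -> [15]

Final queue: [15]


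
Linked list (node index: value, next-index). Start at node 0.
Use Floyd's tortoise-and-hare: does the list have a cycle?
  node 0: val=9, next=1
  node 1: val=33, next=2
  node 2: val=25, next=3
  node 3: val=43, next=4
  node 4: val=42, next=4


Floyd's tortoise (slow, +1) and hare (fast, +2):
  init: slow=0, fast=0
  step 1: slow=1, fast=2
  step 2: slow=2, fast=4
  step 3: slow=3, fast=4
  step 4: slow=4, fast=4
  slow == fast at node 4: cycle detected

Cycle: yes


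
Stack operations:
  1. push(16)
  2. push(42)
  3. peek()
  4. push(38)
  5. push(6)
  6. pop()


push(16) -> [16]
push(42) -> [16, 42]
peek()->42
push(38) -> [16, 42, 38]
push(6) -> [16, 42, 38, 6]
pop()->6, [16, 42, 38]

Final stack: [16, 42, 38]


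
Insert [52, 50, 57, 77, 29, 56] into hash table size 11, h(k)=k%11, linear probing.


Insert 52: h=8 -> slot 8
Insert 50: h=6 -> slot 6
Insert 57: h=2 -> slot 2
Insert 77: h=0 -> slot 0
Insert 29: h=7 -> slot 7
Insert 56: h=1 -> slot 1

Table: [77, 56, 57, None, None, None, 50, 29, 52, None, None]


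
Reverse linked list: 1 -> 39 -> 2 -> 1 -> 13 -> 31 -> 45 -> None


Step 1: curr=1, set curr.next=prev(None) | reversed so far: 1
Step 2: curr=39, set curr.next=prev(1) | reversed so far: 39 -> 1
Step 3: curr=2, set curr.next=prev(39) | reversed so far: 2 -> 39 -> 1
Step 4: curr=1, set curr.next=prev(2) | reversed so far: 1 -> 2 -> 39 -> 1
Step 5: curr=13, set curr.next=prev(1) | reversed so far: 13 -> 1 -> 2 -> 39 -> 1
Step 6: curr=31, set curr.next=prev(13) | reversed so far: 31 -> 13 -> 1 -> 2 -> 39 -> 1
Step 7: curr=45, set curr.next=prev(31) | reversed so far: 45 -> 31 -> 13 -> 1 -> 2 -> 39 -> 1

45 -> 31 -> 13 -> 1 -> 2 -> 39 -> 1 -> None


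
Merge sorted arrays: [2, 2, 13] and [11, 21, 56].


Take 2 from A
Take 2 from A
Take 11 from B
Take 13 from A

Merged: [2, 2, 11, 13, 21, 56]


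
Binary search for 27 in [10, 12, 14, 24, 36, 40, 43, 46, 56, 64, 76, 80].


Step 1: lo=0, hi=11, mid=5, val=40
Step 2: lo=0, hi=4, mid=2, val=14
Step 3: lo=3, hi=4, mid=3, val=24
Step 4: lo=4, hi=4, mid=4, val=36

Not found


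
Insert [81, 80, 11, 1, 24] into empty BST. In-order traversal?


Insert 81: root
Insert 80: L from 81
Insert 11: L from 81 -> L from 80
Insert 1: L from 81 -> L from 80 -> L from 11
Insert 24: L from 81 -> L from 80 -> R from 11

In-order: [1, 11, 24, 80, 81]


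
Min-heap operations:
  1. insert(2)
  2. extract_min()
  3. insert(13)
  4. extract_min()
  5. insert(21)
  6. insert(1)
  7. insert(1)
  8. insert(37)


insert(2) -> [2]
extract_min()->2, []
insert(13) -> [13]
extract_min()->13, []
insert(21) -> [21]
insert(1) -> [1, 21]
insert(1) -> [1, 21, 1]
insert(37) -> [1, 21, 1, 37]

Final heap: [1, 21, 1, 37]


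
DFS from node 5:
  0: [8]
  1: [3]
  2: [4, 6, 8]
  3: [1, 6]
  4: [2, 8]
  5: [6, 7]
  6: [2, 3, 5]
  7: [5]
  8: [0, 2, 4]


Visit 5, push [7, 6]
Visit 6, push [3, 2]
Visit 2, push [8, 4]
Visit 4, push [8]
Visit 8, push [0]
Visit 0, push []
Visit 3, push [1]
Visit 1, push []
Visit 7, push []

DFS order: [5, 6, 2, 4, 8, 0, 3, 1, 7]


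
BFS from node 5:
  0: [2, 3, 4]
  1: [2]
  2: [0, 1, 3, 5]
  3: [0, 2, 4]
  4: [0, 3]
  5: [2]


Visit 5, enqueue [2]
Visit 2, enqueue [0, 1, 3]
Visit 0, enqueue [4]
Visit 1, enqueue []
Visit 3, enqueue []
Visit 4, enqueue []

BFS order: [5, 2, 0, 1, 3, 4]


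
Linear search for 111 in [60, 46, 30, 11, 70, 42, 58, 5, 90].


i=0: 60!=111
i=1: 46!=111
i=2: 30!=111
i=3: 11!=111
i=4: 70!=111
i=5: 42!=111
i=6: 58!=111
i=7: 5!=111
i=8: 90!=111

Not found, 9 comps


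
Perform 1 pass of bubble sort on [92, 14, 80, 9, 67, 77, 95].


Initial: [92, 14, 80, 9, 67, 77, 95]
Pass 1: [14, 80, 9, 67, 77, 92, 95] (5 swaps)

After 1 pass: [14, 80, 9, 67, 77, 92, 95]


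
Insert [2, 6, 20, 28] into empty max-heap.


Insert 2: [2]
Insert 6: [6, 2]
Insert 20: [20, 2, 6]
Insert 28: [28, 20, 6, 2]

Final heap: [28, 20, 6, 2]


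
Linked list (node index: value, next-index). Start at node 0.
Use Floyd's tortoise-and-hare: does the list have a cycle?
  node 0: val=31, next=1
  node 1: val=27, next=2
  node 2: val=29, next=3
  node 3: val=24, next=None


Floyd's tortoise (slow, +1) and hare (fast, +2):
  init: slow=0, fast=0
  step 1: slow=1, fast=2
  step 2: fast 2->3->None, no cycle

Cycle: no


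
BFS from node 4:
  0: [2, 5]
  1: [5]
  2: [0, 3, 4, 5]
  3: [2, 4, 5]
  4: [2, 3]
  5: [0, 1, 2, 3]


Visit 4, enqueue [2, 3]
Visit 2, enqueue [0, 5]
Visit 3, enqueue []
Visit 0, enqueue []
Visit 5, enqueue [1]
Visit 1, enqueue []

BFS order: [4, 2, 3, 0, 5, 1]


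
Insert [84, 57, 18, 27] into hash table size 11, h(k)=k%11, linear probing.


Insert 84: h=7 -> slot 7
Insert 57: h=2 -> slot 2
Insert 18: h=7, 1 probes -> slot 8
Insert 27: h=5 -> slot 5

Table: [None, None, 57, None, None, 27, None, 84, 18, None, None]


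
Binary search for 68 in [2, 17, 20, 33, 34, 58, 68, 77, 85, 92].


Step 1: lo=0, hi=9, mid=4, val=34
Step 2: lo=5, hi=9, mid=7, val=77
Step 3: lo=5, hi=6, mid=5, val=58
Step 4: lo=6, hi=6, mid=6, val=68

Found at index 6


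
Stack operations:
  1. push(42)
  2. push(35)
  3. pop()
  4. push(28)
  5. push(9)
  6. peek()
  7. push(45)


push(42) -> [42]
push(35) -> [42, 35]
pop()->35, [42]
push(28) -> [42, 28]
push(9) -> [42, 28, 9]
peek()->9
push(45) -> [42, 28, 9, 45]

Final stack: [42, 28, 9, 45]


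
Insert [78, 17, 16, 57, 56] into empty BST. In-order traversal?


Insert 78: root
Insert 17: L from 78
Insert 16: L from 78 -> L from 17
Insert 57: L from 78 -> R from 17
Insert 56: L from 78 -> R from 17 -> L from 57

In-order: [16, 17, 56, 57, 78]


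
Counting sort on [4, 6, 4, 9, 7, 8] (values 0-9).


Input: [4, 6, 4, 9, 7, 8]
Counts: [0, 0, 0, 0, 2, 0, 1, 1, 1, 1]

Sorted: [4, 4, 6, 7, 8, 9]


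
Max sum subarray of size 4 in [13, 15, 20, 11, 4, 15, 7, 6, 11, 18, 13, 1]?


[0:4]: 59
[1:5]: 50
[2:6]: 50
[3:7]: 37
[4:8]: 32
[5:9]: 39
[6:10]: 42
[7:11]: 48
[8:12]: 43

Max: 59 at [0:4]


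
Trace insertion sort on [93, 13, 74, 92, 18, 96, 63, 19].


Initial: [93, 13, 74, 92, 18, 96, 63, 19]
Insert 13: [13, 93, 74, 92, 18, 96, 63, 19]
Insert 74: [13, 74, 93, 92, 18, 96, 63, 19]
Insert 92: [13, 74, 92, 93, 18, 96, 63, 19]
Insert 18: [13, 18, 74, 92, 93, 96, 63, 19]
Insert 96: [13, 18, 74, 92, 93, 96, 63, 19]
Insert 63: [13, 18, 63, 74, 92, 93, 96, 19]
Insert 19: [13, 18, 19, 63, 74, 92, 93, 96]

Sorted: [13, 18, 19, 63, 74, 92, 93, 96]


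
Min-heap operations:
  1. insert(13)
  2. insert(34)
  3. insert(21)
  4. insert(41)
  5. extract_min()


insert(13) -> [13]
insert(34) -> [13, 34]
insert(21) -> [13, 34, 21]
insert(41) -> [13, 34, 21, 41]
extract_min()->13, [21, 34, 41]

Final heap: [21, 34, 41]


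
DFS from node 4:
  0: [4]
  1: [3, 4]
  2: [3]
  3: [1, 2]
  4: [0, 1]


Visit 4, push [1, 0]
Visit 0, push []
Visit 1, push [3]
Visit 3, push [2]
Visit 2, push []

DFS order: [4, 0, 1, 3, 2]


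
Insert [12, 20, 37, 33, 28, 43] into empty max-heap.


Insert 12: [12]
Insert 20: [20, 12]
Insert 37: [37, 12, 20]
Insert 33: [37, 33, 20, 12]
Insert 28: [37, 33, 20, 12, 28]
Insert 43: [43, 33, 37, 12, 28, 20]

Final heap: [43, 33, 37, 12, 28, 20]


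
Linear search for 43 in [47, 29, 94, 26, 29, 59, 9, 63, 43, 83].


i=0: 47!=43
i=1: 29!=43
i=2: 94!=43
i=3: 26!=43
i=4: 29!=43
i=5: 59!=43
i=6: 9!=43
i=7: 63!=43
i=8: 43==43 found!

Found at 8, 9 comps


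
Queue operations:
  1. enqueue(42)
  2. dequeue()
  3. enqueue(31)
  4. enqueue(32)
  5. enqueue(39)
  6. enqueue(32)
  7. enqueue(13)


enqueue(42) -> [42]
dequeue()->42, []
enqueue(31) -> [31]
enqueue(32) -> [31, 32]
enqueue(39) -> [31, 32, 39]
enqueue(32) -> [31, 32, 39, 32]
enqueue(13) -> [31, 32, 39, 32, 13]

Final queue: [31, 32, 39, 32, 13]


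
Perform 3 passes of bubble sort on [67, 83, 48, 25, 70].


Initial: [67, 83, 48, 25, 70]
Pass 1: [67, 48, 25, 70, 83] (3 swaps)
Pass 2: [48, 25, 67, 70, 83] (2 swaps)
Pass 3: [25, 48, 67, 70, 83] (1 swaps)

After 3 passes: [25, 48, 67, 70, 83]


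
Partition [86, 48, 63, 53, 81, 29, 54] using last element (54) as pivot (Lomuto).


Pivot: 54
  48 <= 54: swap -> [48, 86, 63, 53, 81, 29, 54]
  53 <= 54: swap -> [48, 53, 63, 86, 81, 29, 54]
  29 <= 54: swap -> [48, 53, 29, 86, 81, 63, 54]
Place pivot at 3: [48, 53, 29, 54, 81, 63, 86]

Partitioned: [48, 53, 29, 54, 81, 63, 86]


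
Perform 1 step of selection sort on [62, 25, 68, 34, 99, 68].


Initial: [62, 25, 68, 34, 99, 68]
Step 1: min=25 at 1
  Swap: [25, 62, 68, 34, 99, 68]

After 1 step: [25, 62, 68, 34, 99, 68]


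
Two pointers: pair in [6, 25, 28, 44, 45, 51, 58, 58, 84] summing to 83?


lo=0(6)+hi=8(84)=90
lo=0(6)+hi=7(58)=64
lo=1(25)+hi=7(58)=83

Yes: 25+58=83


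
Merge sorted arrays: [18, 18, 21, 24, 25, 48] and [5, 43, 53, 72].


Take 5 from B
Take 18 from A
Take 18 from A
Take 21 from A
Take 24 from A
Take 25 from A
Take 43 from B
Take 48 from A

Merged: [5, 18, 18, 21, 24, 25, 43, 48, 53, 72]


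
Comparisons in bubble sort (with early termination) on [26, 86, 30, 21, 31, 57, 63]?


Algorithm: bubble sort (with early termination)
Input: [26, 86, 30, 21, 31, 57, 63]
Sorted: [21, 26, 30, 31, 57, 63, 86]

18


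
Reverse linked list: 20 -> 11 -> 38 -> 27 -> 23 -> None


Step 1: curr=20, set curr.next=prev(None) | reversed so far: 20
Step 2: curr=11, set curr.next=prev(20) | reversed so far: 11 -> 20
Step 3: curr=38, set curr.next=prev(11) | reversed so far: 38 -> 11 -> 20
Step 4: curr=27, set curr.next=prev(38) | reversed so far: 27 -> 38 -> 11 -> 20
Step 5: curr=23, set curr.next=prev(27) | reversed so far: 23 -> 27 -> 38 -> 11 -> 20

23 -> 27 -> 38 -> 11 -> 20 -> None


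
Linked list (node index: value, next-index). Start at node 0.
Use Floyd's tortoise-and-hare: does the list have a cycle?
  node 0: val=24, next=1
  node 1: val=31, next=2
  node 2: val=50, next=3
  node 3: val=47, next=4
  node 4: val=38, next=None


Floyd's tortoise (slow, +1) and hare (fast, +2):
  init: slow=0, fast=0
  step 1: slow=1, fast=2
  step 2: slow=2, fast=4
  step 3: fast -> None, no cycle

Cycle: no


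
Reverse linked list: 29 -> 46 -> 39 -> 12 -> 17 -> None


Step 1: curr=29, set curr.next=prev(None) | reversed so far: 29
Step 2: curr=46, set curr.next=prev(29) | reversed so far: 46 -> 29
Step 3: curr=39, set curr.next=prev(46) | reversed so far: 39 -> 46 -> 29
Step 4: curr=12, set curr.next=prev(39) | reversed so far: 12 -> 39 -> 46 -> 29
Step 5: curr=17, set curr.next=prev(12) | reversed so far: 17 -> 12 -> 39 -> 46 -> 29

17 -> 12 -> 39 -> 46 -> 29 -> None


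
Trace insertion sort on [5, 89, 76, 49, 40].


Initial: [5, 89, 76, 49, 40]
Insert 89: [5, 89, 76, 49, 40]
Insert 76: [5, 76, 89, 49, 40]
Insert 49: [5, 49, 76, 89, 40]
Insert 40: [5, 40, 49, 76, 89]

Sorted: [5, 40, 49, 76, 89]


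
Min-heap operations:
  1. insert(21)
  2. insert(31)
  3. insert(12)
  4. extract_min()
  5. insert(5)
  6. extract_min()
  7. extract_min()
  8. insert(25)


insert(21) -> [21]
insert(31) -> [21, 31]
insert(12) -> [12, 31, 21]
extract_min()->12, [21, 31]
insert(5) -> [5, 31, 21]
extract_min()->5, [21, 31]
extract_min()->21, [31]
insert(25) -> [25, 31]

Final heap: [25, 31]


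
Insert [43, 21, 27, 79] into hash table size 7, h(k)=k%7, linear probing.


Insert 43: h=1 -> slot 1
Insert 21: h=0 -> slot 0
Insert 27: h=6 -> slot 6
Insert 79: h=2 -> slot 2

Table: [21, 43, 79, None, None, None, 27]


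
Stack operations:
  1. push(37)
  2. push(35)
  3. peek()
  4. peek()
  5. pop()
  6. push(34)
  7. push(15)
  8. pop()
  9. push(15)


push(37) -> [37]
push(35) -> [37, 35]
peek()->35
peek()->35
pop()->35, [37]
push(34) -> [37, 34]
push(15) -> [37, 34, 15]
pop()->15, [37, 34]
push(15) -> [37, 34, 15]

Final stack: [37, 34, 15]


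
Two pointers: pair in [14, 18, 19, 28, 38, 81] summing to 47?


lo=0(14)+hi=5(81)=95
lo=0(14)+hi=4(38)=52
lo=0(14)+hi=3(28)=42
lo=1(18)+hi=3(28)=46
lo=2(19)+hi=3(28)=47

Yes: 19+28=47


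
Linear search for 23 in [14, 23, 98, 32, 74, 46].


i=0: 14!=23
i=1: 23==23 found!

Found at 1, 2 comps


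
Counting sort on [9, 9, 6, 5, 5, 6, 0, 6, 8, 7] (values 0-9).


Input: [9, 9, 6, 5, 5, 6, 0, 6, 8, 7]
Counts: [1, 0, 0, 0, 0, 2, 3, 1, 1, 2]

Sorted: [0, 5, 5, 6, 6, 6, 7, 8, 9, 9]


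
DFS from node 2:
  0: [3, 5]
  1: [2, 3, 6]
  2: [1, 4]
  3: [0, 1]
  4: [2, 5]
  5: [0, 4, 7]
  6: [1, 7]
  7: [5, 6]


Visit 2, push [4, 1]
Visit 1, push [6, 3]
Visit 3, push [0]
Visit 0, push [5]
Visit 5, push [7, 4]
Visit 4, push []
Visit 7, push [6]
Visit 6, push []

DFS order: [2, 1, 3, 0, 5, 4, 7, 6]


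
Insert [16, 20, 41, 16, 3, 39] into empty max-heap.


Insert 16: [16]
Insert 20: [20, 16]
Insert 41: [41, 16, 20]
Insert 16: [41, 16, 20, 16]
Insert 3: [41, 16, 20, 16, 3]
Insert 39: [41, 16, 39, 16, 3, 20]

Final heap: [41, 16, 39, 16, 3, 20]


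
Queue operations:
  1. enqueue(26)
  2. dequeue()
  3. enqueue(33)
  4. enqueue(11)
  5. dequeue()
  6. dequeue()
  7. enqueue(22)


enqueue(26) -> [26]
dequeue()->26, []
enqueue(33) -> [33]
enqueue(11) -> [33, 11]
dequeue()->33, [11]
dequeue()->11, []
enqueue(22) -> [22]

Final queue: [22]


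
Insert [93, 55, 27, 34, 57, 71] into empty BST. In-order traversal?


Insert 93: root
Insert 55: L from 93
Insert 27: L from 93 -> L from 55
Insert 34: L from 93 -> L from 55 -> R from 27
Insert 57: L from 93 -> R from 55
Insert 71: L from 93 -> R from 55 -> R from 57

In-order: [27, 34, 55, 57, 71, 93]


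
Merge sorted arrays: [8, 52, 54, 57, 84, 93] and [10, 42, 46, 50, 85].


Take 8 from A
Take 10 from B
Take 42 from B
Take 46 from B
Take 50 from B
Take 52 from A
Take 54 from A
Take 57 from A
Take 84 from A
Take 85 from B

Merged: [8, 10, 42, 46, 50, 52, 54, 57, 84, 85, 93]


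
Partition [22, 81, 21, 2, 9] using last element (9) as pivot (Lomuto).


Pivot: 9
  2 <= 9: swap -> [2, 81, 21, 22, 9]
Place pivot at 1: [2, 9, 21, 22, 81]

Partitioned: [2, 9, 21, 22, 81]


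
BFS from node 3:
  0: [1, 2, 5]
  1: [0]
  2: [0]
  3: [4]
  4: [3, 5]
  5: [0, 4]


Visit 3, enqueue [4]
Visit 4, enqueue [5]
Visit 5, enqueue [0]
Visit 0, enqueue [1, 2]
Visit 1, enqueue []
Visit 2, enqueue []

BFS order: [3, 4, 5, 0, 1, 2]


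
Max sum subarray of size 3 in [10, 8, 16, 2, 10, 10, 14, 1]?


[0:3]: 34
[1:4]: 26
[2:5]: 28
[3:6]: 22
[4:7]: 34
[5:8]: 25

Max: 34 at [0:3]


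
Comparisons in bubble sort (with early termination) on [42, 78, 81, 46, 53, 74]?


Algorithm: bubble sort (with early termination)
Input: [42, 78, 81, 46, 53, 74]
Sorted: [42, 46, 53, 74, 78, 81]

12


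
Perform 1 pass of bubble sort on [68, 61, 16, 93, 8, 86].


Initial: [68, 61, 16, 93, 8, 86]
Pass 1: [61, 16, 68, 8, 86, 93] (4 swaps)

After 1 pass: [61, 16, 68, 8, 86, 93]


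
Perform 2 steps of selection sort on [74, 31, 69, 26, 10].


Initial: [74, 31, 69, 26, 10]
Step 1: min=10 at 4
  Swap: [10, 31, 69, 26, 74]
Step 2: min=26 at 3
  Swap: [10, 26, 69, 31, 74]

After 2 steps: [10, 26, 69, 31, 74]


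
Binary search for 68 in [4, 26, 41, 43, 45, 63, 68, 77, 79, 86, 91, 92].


Step 1: lo=0, hi=11, mid=5, val=63
Step 2: lo=6, hi=11, mid=8, val=79
Step 3: lo=6, hi=7, mid=6, val=68

Found at index 6


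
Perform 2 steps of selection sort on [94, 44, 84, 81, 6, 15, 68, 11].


Initial: [94, 44, 84, 81, 6, 15, 68, 11]
Step 1: min=6 at 4
  Swap: [6, 44, 84, 81, 94, 15, 68, 11]
Step 2: min=11 at 7
  Swap: [6, 11, 84, 81, 94, 15, 68, 44]

After 2 steps: [6, 11, 84, 81, 94, 15, 68, 44]


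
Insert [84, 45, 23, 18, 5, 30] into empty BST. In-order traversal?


Insert 84: root
Insert 45: L from 84
Insert 23: L from 84 -> L from 45
Insert 18: L from 84 -> L from 45 -> L from 23
Insert 5: L from 84 -> L from 45 -> L from 23 -> L from 18
Insert 30: L from 84 -> L from 45 -> R from 23

In-order: [5, 18, 23, 30, 45, 84]


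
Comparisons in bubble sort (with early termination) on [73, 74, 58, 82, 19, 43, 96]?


Algorithm: bubble sort (with early termination)
Input: [73, 74, 58, 82, 19, 43, 96]
Sorted: [19, 43, 58, 73, 74, 82, 96]

20


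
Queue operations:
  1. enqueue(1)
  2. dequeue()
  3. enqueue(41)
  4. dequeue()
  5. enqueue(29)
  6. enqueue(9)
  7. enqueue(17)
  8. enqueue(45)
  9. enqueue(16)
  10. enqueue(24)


enqueue(1) -> [1]
dequeue()->1, []
enqueue(41) -> [41]
dequeue()->41, []
enqueue(29) -> [29]
enqueue(9) -> [29, 9]
enqueue(17) -> [29, 9, 17]
enqueue(45) -> [29, 9, 17, 45]
enqueue(16) -> [29, 9, 17, 45, 16]
enqueue(24) -> [29, 9, 17, 45, 16, 24]

Final queue: [29, 9, 17, 45, 16, 24]


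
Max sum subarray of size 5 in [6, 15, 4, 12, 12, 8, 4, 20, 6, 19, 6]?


[0:5]: 49
[1:6]: 51
[2:7]: 40
[3:8]: 56
[4:9]: 50
[5:10]: 57
[6:11]: 55

Max: 57 at [5:10]


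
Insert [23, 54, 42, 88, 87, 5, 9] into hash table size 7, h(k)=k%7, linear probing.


Insert 23: h=2 -> slot 2
Insert 54: h=5 -> slot 5
Insert 42: h=0 -> slot 0
Insert 88: h=4 -> slot 4
Insert 87: h=3 -> slot 3
Insert 5: h=5, 1 probes -> slot 6
Insert 9: h=2, 6 probes -> slot 1

Table: [42, 9, 23, 87, 88, 54, 5]


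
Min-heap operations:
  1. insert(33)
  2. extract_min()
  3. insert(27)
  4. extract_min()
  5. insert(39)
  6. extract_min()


insert(33) -> [33]
extract_min()->33, []
insert(27) -> [27]
extract_min()->27, []
insert(39) -> [39]
extract_min()->39, []

Final heap: []


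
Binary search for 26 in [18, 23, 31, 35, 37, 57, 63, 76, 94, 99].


Step 1: lo=0, hi=9, mid=4, val=37
Step 2: lo=0, hi=3, mid=1, val=23
Step 3: lo=2, hi=3, mid=2, val=31

Not found


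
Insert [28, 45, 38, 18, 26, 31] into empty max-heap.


Insert 28: [28]
Insert 45: [45, 28]
Insert 38: [45, 28, 38]
Insert 18: [45, 28, 38, 18]
Insert 26: [45, 28, 38, 18, 26]
Insert 31: [45, 28, 38, 18, 26, 31]

Final heap: [45, 28, 38, 18, 26, 31]


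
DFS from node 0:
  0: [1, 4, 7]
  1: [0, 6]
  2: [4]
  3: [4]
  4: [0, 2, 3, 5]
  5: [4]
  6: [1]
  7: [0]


Visit 0, push [7, 4, 1]
Visit 1, push [6]
Visit 6, push []
Visit 4, push [5, 3, 2]
Visit 2, push []
Visit 3, push []
Visit 5, push []
Visit 7, push []

DFS order: [0, 1, 6, 4, 2, 3, 5, 7]


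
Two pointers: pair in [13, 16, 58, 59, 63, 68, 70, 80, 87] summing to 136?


lo=0(13)+hi=8(87)=100
lo=1(16)+hi=8(87)=103
lo=2(58)+hi=8(87)=145
lo=2(58)+hi=7(80)=138
lo=2(58)+hi=6(70)=128
lo=3(59)+hi=6(70)=129
lo=4(63)+hi=6(70)=133
lo=5(68)+hi=6(70)=138

No pair found


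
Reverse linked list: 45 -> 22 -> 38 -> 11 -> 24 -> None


Step 1: curr=45, set curr.next=prev(None) | reversed so far: 45
Step 2: curr=22, set curr.next=prev(45) | reversed so far: 22 -> 45
Step 3: curr=38, set curr.next=prev(22) | reversed so far: 38 -> 22 -> 45
Step 4: curr=11, set curr.next=prev(38) | reversed so far: 11 -> 38 -> 22 -> 45
Step 5: curr=24, set curr.next=prev(11) | reversed so far: 24 -> 11 -> 38 -> 22 -> 45

24 -> 11 -> 38 -> 22 -> 45 -> None


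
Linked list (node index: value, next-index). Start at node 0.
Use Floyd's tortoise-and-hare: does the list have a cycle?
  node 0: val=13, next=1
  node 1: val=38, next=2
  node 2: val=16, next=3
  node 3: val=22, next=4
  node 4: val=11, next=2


Floyd's tortoise (slow, +1) and hare (fast, +2):
  init: slow=0, fast=0
  step 1: slow=1, fast=2
  step 2: slow=2, fast=4
  step 3: slow=3, fast=3
  slow == fast at node 3: cycle detected

Cycle: yes


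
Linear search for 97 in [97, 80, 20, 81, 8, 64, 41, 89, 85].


i=0: 97==97 found!

Found at 0, 1 comps


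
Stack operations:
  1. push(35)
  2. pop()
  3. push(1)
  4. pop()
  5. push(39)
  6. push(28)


push(35) -> [35]
pop()->35, []
push(1) -> [1]
pop()->1, []
push(39) -> [39]
push(28) -> [39, 28]

Final stack: [39, 28]


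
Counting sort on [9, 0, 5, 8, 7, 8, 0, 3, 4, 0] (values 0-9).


Input: [9, 0, 5, 8, 7, 8, 0, 3, 4, 0]
Counts: [3, 0, 0, 1, 1, 1, 0, 1, 2, 1]

Sorted: [0, 0, 0, 3, 4, 5, 7, 8, 8, 9]


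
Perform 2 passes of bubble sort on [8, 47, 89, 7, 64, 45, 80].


Initial: [8, 47, 89, 7, 64, 45, 80]
Pass 1: [8, 47, 7, 64, 45, 80, 89] (4 swaps)
Pass 2: [8, 7, 47, 45, 64, 80, 89] (2 swaps)

After 2 passes: [8, 7, 47, 45, 64, 80, 89]


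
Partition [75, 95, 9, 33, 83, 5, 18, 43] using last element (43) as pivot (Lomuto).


Pivot: 43
  9 <= 43: swap -> [9, 95, 75, 33, 83, 5, 18, 43]
  33 <= 43: swap -> [9, 33, 75, 95, 83, 5, 18, 43]
  5 <= 43: swap -> [9, 33, 5, 95, 83, 75, 18, 43]
  18 <= 43: swap -> [9, 33, 5, 18, 83, 75, 95, 43]
Place pivot at 4: [9, 33, 5, 18, 43, 75, 95, 83]

Partitioned: [9, 33, 5, 18, 43, 75, 95, 83]


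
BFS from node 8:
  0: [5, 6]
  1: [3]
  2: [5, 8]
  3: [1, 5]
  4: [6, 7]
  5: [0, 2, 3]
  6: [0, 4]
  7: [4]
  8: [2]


Visit 8, enqueue [2]
Visit 2, enqueue [5]
Visit 5, enqueue [0, 3]
Visit 0, enqueue [6]
Visit 3, enqueue [1]
Visit 6, enqueue [4]
Visit 1, enqueue []
Visit 4, enqueue [7]
Visit 7, enqueue []

BFS order: [8, 2, 5, 0, 3, 6, 1, 4, 7]


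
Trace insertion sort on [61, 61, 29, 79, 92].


Initial: [61, 61, 29, 79, 92]
Insert 61: [61, 61, 29, 79, 92]
Insert 29: [29, 61, 61, 79, 92]
Insert 79: [29, 61, 61, 79, 92]
Insert 92: [29, 61, 61, 79, 92]

Sorted: [29, 61, 61, 79, 92]


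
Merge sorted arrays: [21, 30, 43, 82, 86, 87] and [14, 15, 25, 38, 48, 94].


Take 14 from B
Take 15 from B
Take 21 from A
Take 25 from B
Take 30 from A
Take 38 from B
Take 43 from A
Take 48 from B
Take 82 from A
Take 86 from A
Take 87 from A

Merged: [14, 15, 21, 25, 30, 38, 43, 48, 82, 86, 87, 94]


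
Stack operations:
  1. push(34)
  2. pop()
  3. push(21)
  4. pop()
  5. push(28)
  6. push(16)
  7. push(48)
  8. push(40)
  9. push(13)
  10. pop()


push(34) -> [34]
pop()->34, []
push(21) -> [21]
pop()->21, []
push(28) -> [28]
push(16) -> [28, 16]
push(48) -> [28, 16, 48]
push(40) -> [28, 16, 48, 40]
push(13) -> [28, 16, 48, 40, 13]
pop()->13, [28, 16, 48, 40]

Final stack: [28, 16, 48, 40]


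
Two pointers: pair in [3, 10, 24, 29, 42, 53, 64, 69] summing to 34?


lo=0(3)+hi=7(69)=72
lo=0(3)+hi=6(64)=67
lo=0(3)+hi=5(53)=56
lo=0(3)+hi=4(42)=45
lo=0(3)+hi=3(29)=32
lo=1(10)+hi=3(29)=39
lo=1(10)+hi=2(24)=34

Yes: 10+24=34


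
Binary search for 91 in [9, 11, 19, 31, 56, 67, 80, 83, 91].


Step 1: lo=0, hi=8, mid=4, val=56
Step 2: lo=5, hi=8, mid=6, val=80
Step 3: lo=7, hi=8, mid=7, val=83
Step 4: lo=8, hi=8, mid=8, val=91

Found at index 8


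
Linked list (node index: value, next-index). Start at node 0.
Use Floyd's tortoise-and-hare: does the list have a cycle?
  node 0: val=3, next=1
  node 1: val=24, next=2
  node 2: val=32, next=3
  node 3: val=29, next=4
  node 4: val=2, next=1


Floyd's tortoise (slow, +1) and hare (fast, +2):
  init: slow=0, fast=0
  step 1: slow=1, fast=2
  step 2: slow=2, fast=4
  step 3: slow=3, fast=2
  step 4: slow=4, fast=4
  slow == fast at node 4: cycle detected

Cycle: yes


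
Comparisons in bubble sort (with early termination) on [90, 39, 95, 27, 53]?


Algorithm: bubble sort (with early termination)
Input: [90, 39, 95, 27, 53]
Sorted: [27, 39, 53, 90, 95]

10


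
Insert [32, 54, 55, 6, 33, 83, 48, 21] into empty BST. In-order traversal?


Insert 32: root
Insert 54: R from 32
Insert 55: R from 32 -> R from 54
Insert 6: L from 32
Insert 33: R from 32 -> L from 54
Insert 83: R from 32 -> R from 54 -> R from 55
Insert 48: R from 32 -> L from 54 -> R from 33
Insert 21: L from 32 -> R from 6

In-order: [6, 21, 32, 33, 48, 54, 55, 83]


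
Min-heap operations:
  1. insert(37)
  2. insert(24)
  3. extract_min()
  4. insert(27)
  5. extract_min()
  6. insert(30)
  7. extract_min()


insert(37) -> [37]
insert(24) -> [24, 37]
extract_min()->24, [37]
insert(27) -> [27, 37]
extract_min()->27, [37]
insert(30) -> [30, 37]
extract_min()->30, [37]

Final heap: [37]


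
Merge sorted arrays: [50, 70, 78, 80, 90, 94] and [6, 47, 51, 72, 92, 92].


Take 6 from B
Take 47 from B
Take 50 from A
Take 51 from B
Take 70 from A
Take 72 from B
Take 78 from A
Take 80 from A
Take 90 from A
Take 92 from B
Take 92 from B

Merged: [6, 47, 50, 51, 70, 72, 78, 80, 90, 92, 92, 94]


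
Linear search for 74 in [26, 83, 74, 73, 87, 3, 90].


i=0: 26!=74
i=1: 83!=74
i=2: 74==74 found!

Found at 2, 3 comps


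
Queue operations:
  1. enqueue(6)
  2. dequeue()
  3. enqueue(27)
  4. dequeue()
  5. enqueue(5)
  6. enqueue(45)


enqueue(6) -> [6]
dequeue()->6, []
enqueue(27) -> [27]
dequeue()->27, []
enqueue(5) -> [5]
enqueue(45) -> [5, 45]

Final queue: [5, 45]


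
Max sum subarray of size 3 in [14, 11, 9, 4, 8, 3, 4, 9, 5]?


[0:3]: 34
[1:4]: 24
[2:5]: 21
[3:6]: 15
[4:7]: 15
[5:8]: 16
[6:9]: 18

Max: 34 at [0:3]


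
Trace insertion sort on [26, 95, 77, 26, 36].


Initial: [26, 95, 77, 26, 36]
Insert 95: [26, 95, 77, 26, 36]
Insert 77: [26, 77, 95, 26, 36]
Insert 26: [26, 26, 77, 95, 36]
Insert 36: [26, 26, 36, 77, 95]

Sorted: [26, 26, 36, 77, 95]


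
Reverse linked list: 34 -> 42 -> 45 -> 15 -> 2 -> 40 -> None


Step 1: curr=34, set curr.next=prev(None) | reversed so far: 34
Step 2: curr=42, set curr.next=prev(34) | reversed so far: 42 -> 34
Step 3: curr=45, set curr.next=prev(42) | reversed so far: 45 -> 42 -> 34
Step 4: curr=15, set curr.next=prev(45) | reversed so far: 15 -> 45 -> 42 -> 34
Step 5: curr=2, set curr.next=prev(15) | reversed so far: 2 -> 15 -> 45 -> 42 -> 34
Step 6: curr=40, set curr.next=prev(2) | reversed so far: 40 -> 2 -> 15 -> 45 -> 42 -> 34

40 -> 2 -> 15 -> 45 -> 42 -> 34 -> None


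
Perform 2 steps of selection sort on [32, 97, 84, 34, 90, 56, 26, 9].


Initial: [32, 97, 84, 34, 90, 56, 26, 9]
Step 1: min=9 at 7
  Swap: [9, 97, 84, 34, 90, 56, 26, 32]
Step 2: min=26 at 6
  Swap: [9, 26, 84, 34, 90, 56, 97, 32]

After 2 steps: [9, 26, 84, 34, 90, 56, 97, 32]


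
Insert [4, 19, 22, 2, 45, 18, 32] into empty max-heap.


Insert 4: [4]
Insert 19: [19, 4]
Insert 22: [22, 4, 19]
Insert 2: [22, 4, 19, 2]
Insert 45: [45, 22, 19, 2, 4]
Insert 18: [45, 22, 19, 2, 4, 18]
Insert 32: [45, 22, 32, 2, 4, 18, 19]

Final heap: [45, 22, 32, 2, 4, 18, 19]


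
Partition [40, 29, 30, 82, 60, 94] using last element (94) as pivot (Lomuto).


Pivot: 94
  40 <= 94: advance i (no swap)
  29 <= 94: advance i (no swap)
  30 <= 94: advance i (no swap)
  82 <= 94: advance i (no swap)
  60 <= 94: advance i (no swap)
Place pivot at 5: [40, 29, 30, 82, 60, 94]

Partitioned: [40, 29, 30, 82, 60, 94]


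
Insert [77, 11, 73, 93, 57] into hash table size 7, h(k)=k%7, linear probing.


Insert 77: h=0 -> slot 0
Insert 11: h=4 -> slot 4
Insert 73: h=3 -> slot 3
Insert 93: h=2 -> slot 2
Insert 57: h=1 -> slot 1

Table: [77, 57, 93, 73, 11, None, None]


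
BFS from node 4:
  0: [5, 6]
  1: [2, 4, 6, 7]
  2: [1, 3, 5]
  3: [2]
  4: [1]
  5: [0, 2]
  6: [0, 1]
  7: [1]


Visit 4, enqueue [1]
Visit 1, enqueue [2, 6, 7]
Visit 2, enqueue [3, 5]
Visit 6, enqueue [0]
Visit 7, enqueue []
Visit 3, enqueue []
Visit 5, enqueue []
Visit 0, enqueue []

BFS order: [4, 1, 2, 6, 7, 3, 5, 0]


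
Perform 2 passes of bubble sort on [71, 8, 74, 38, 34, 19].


Initial: [71, 8, 74, 38, 34, 19]
Pass 1: [8, 71, 38, 34, 19, 74] (4 swaps)
Pass 2: [8, 38, 34, 19, 71, 74] (3 swaps)

After 2 passes: [8, 38, 34, 19, 71, 74]


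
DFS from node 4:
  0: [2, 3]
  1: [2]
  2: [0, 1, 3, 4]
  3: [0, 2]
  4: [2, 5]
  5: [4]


Visit 4, push [5, 2]
Visit 2, push [3, 1, 0]
Visit 0, push [3]
Visit 3, push []
Visit 1, push []
Visit 5, push []

DFS order: [4, 2, 0, 3, 1, 5]


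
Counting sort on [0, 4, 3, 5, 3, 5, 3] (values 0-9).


Input: [0, 4, 3, 5, 3, 5, 3]
Counts: [1, 0, 0, 3, 1, 2, 0, 0, 0, 0]

Sorted: [0, 3, 3, 3, 4, 5, 5]


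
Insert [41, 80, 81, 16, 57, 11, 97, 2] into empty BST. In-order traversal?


Insert 41: root
Insert 80: R from 41
Insert 81: R from 41 -> R from 80
Insert 16: L from 41
Insert 57: R from 41 -> L from 80
Insert 11: L from 41 -> L from 16
Insert 97: R from 41 -> R from 80 -> R from 81
Insert 2: L from 41 -> L from 16 -> L from 11

In-order: [2, 11, 16, 41, 57, 80, 81, 97]


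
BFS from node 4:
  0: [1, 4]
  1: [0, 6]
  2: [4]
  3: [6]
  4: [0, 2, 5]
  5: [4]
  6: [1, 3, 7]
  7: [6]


Visit 4, enqueue [0, 2, 5]
Visit 0, enqueue [1]
Visit 2, enqueue []
Visit 5, enqueue []
Visit 1, enqueue [6]
Visit 6, enqueue [3, 7]
Visit 3, enqueue []
Visit 7, enqueue []

BFS order: [4, 0, 2, 5, 1, 6, 3, 7]


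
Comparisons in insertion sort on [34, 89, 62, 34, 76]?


Algorithm: insertion sort
Input: [34, 89, 62, 34, 76]
Sorted: [34, 34, 62, 76, 89]

8


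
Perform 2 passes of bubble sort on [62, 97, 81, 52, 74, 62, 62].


Initial: [62, 97, 81, 52, 74, 62, 62]
Pass 1: [62, 81, 52, 74, 62, 62, 97] (5 swaps)
Pass 2: [62, 52, 74, 62, 62, 81, 97] (4 swaps)

After 2 passes: [62, 52, 74, 62, 62, 81, 97]


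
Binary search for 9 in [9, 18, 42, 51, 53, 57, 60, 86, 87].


Step 1: lo=0, hi=8, mid=4, val=53
Step 2: lo=0, hi=3, mid=1, val=18
Step 3: lo=0, hi=0, mid=0, val=9

Found at index 0


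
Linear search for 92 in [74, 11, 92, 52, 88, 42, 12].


i=0: 74!=92
i=1: 11!=92
i=2: 92==92 found!

Found at 2, 3 comps


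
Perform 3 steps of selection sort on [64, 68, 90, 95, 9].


Initial: [64, 68, 90, 95, 9]
Step 1: min=9 at 4
  Swap: [9, 68, 90, 95, 64]
Step 2: min=64 at 4
  Swap: [9, 64, 90, 95, 68]
Step 3: min=68 at 4
  Swap: [9, 64, 68, 95, 90]

After 3 steps: [9, 64, 68, 95, 90]


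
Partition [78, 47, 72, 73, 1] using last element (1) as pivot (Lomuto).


Pivot: 1
Place pivot at 0: [1, 47, 72, 73, 78]

Partitioned: [1, 47, 72, 73, 78]


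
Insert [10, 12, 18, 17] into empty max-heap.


Insert 10: [10]
Insert 12: [12, 10]
Insert 18: [18, 10, 12]
Insert 17: [18, 17, 12, 10]

Final heap: [18, 17, 12, 10]


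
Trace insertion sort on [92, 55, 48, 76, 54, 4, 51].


Initial: [92, 55, 48, 76, 54, 4, 51]
Insert 55: [55, 92, 48, 76, 54, 4, 51]
Insert 48: [48, 55, 92, 76, 54, 4, 51]
Insert 76: [48, 55, 76, 92, 54, 4, 51]
Insert 54: [48, 54, 55, 76, 92, 4, 51]
Insert 4: [4, 48, 54, 55, 76, 92, 51]
Insert 51: [4, 48, 51, 54, 55, 76, 92]

Sorted: [4, 48, 51, 54, 55, 76, 92]


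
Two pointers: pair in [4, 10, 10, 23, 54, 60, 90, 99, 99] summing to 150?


lo=0(4)+hi=8(99)=103
lo=1(10)+hi=8(99)=109
lo=2(10)+hi=8(99)=109
lo=3(23)+hi=8(99)=122
lo=4(54)+hi=8(99)=153
lo=4(54)+hi=7(99)=153
lo=4(54)+hi=6(90)=144
lo=5(60)+hi=6(90)=150

Yes: 60+90=150
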